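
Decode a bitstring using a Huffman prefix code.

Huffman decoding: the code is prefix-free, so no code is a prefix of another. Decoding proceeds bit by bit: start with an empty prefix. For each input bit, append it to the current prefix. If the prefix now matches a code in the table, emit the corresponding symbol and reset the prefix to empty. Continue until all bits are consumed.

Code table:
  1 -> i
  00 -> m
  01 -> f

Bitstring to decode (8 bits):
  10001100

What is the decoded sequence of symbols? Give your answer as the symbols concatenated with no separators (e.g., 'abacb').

Bit 0: prefix='1' -> emit 'i', reset
Bit 1: prefix='0' (no match yet)
Bit 2: prefix='00' -> emit 'm', reset
Bit 3: prefix='0' (no match yet)
Bit 4: prefix='01' -> emit 'f', reset
Bit 5: prefix='1' -> emit 'i', reset
Bit 6: prefix='0' (no match yet)
Bit 7: prefix='00' -> emit 'm', reset

Answer: imfim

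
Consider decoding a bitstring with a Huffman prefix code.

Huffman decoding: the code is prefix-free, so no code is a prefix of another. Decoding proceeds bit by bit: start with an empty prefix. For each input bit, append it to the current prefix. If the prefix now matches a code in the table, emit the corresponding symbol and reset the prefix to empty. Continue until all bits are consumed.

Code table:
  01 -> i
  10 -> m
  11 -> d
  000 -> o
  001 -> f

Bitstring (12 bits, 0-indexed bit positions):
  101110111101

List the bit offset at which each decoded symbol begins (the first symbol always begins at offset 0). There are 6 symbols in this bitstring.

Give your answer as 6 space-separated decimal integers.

Bit 0: prefix='1' (no match yet)
Bit 1: prefix='10' -> emit 'm', reset
Bit 2: prefix='1' (no match yet)
Bit 3: prefix='11' -> emit 'd', reset
Bit 4: prefix='1' (no match yet)
Bit 5: prefix='10' -> emit 'm', reset
Bit 6: prefix='1' (no match yet)
Bit 7: prefix='11' -> emit 'd', reset
Bit 8: prefix='1' (no match yet)
Bit 9: prefix='11' -> emit 'd', reset
Bit 10: prefix='0' (no match yet)
Bit 11: prefix='01' -> emit 'i', reset

Answer: 0 2 4 6 8 10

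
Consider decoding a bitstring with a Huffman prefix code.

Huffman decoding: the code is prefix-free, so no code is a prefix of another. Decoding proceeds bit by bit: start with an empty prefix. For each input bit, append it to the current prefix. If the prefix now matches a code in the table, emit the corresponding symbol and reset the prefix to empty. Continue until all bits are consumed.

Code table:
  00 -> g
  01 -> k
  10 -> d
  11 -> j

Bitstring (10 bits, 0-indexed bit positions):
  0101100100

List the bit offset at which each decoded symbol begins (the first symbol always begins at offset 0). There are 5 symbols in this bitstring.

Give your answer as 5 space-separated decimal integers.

Answer: 0 2 4 6 8

Derivation:
Bit 0: prefix='0' (no match yet)
Bit 1: prefix='01' -> emit 'k', reset
Bit 2: prefix='0' (no match yet)
Bit 3: prefix='01' -> emit 'k', reset
Bit 4: prefix='1' (no match yet)
Bit 5: prefix='10' -> emit 'd', reset
Bit 6: prefix='0' (no match yet)
Bit 7: prefix='01' -> emit 'k', reset
Bit 8: prefix='0' (no match yet)
Bit 9: prefix='00' -> emit 'g', reset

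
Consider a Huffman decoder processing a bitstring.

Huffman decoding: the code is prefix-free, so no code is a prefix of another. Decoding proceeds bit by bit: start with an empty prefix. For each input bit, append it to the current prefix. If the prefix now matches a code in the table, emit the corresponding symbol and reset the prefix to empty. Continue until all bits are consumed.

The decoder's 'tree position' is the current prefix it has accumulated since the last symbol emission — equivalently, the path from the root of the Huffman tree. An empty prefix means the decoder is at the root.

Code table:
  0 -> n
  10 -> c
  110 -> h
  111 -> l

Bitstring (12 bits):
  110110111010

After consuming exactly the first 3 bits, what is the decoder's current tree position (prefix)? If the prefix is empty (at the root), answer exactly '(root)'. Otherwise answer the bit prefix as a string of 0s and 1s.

Bit 0: prefix='1' (no match yet)
Bit 1: prefix='11' (no match yet)
Bit 2: prefix='110' -> emit 'h', reset

Answer: (root)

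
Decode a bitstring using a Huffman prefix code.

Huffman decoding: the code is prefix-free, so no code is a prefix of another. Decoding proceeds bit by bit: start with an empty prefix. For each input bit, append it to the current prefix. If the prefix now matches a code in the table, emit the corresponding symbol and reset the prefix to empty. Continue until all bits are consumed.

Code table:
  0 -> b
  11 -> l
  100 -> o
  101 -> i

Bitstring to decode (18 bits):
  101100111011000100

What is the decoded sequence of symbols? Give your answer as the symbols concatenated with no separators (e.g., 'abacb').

Answer: ioliobo

Derivation:
Bit 0: prefix='1' (no match yet)
Bit 1: prefix='10' (no match yet)
Bit 2: prefix='101' -> emit 'i', reset
Bit 3: prefix='1' (no match yet)
Bit 4: prefix='10' (no match yet)
Bit 5: prefix='100' -> emit 'o', reset
Bit 6: prefix='1' (no match yet)
Bit 7: prefix='11' -> emit 'l', reset
Bit 8: prefix='1' (no match yet)
Bit 9: prefix='10' (no match yet)
Bit 10: prefix='101' -> emit 'i', reset
Bit 11: prefix='1' (no match yet)
Bit 12: prefix='10' (no match yet)
Bit 13: prefix='100' -> emit 'o', reset
Bit 14: prefix='0' -> emit 'b', reset
Bit 15: prefix='1' (no match yet)
Bit 16: prefix='10' (no match yet)
Bit 17: prefix='100' -> emit 'o', reset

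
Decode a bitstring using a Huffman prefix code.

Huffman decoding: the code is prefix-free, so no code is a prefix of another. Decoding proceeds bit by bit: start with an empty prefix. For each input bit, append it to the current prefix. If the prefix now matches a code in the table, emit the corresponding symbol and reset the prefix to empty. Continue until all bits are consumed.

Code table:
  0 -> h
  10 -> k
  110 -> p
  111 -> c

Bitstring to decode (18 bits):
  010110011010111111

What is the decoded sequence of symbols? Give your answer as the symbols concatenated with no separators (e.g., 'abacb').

Answer: hkphpkcc

Derivation:
Bit 0: prefix='0' -> emit 'h', reset
Bit 1: prefix='1' (no match yet)
Bit 2: prefix='10' -> emit 'k', reset
Bit 3: prefix='1' (no match yet)
Bit 4: prefix='11' (no match yet)
Bit 5: prefix='110' -> emit 'p', reset
Bit 6: prefix='0' -> emit 'h', reset
Bit 7: prefix='1' (no match yet)
Bit 8: prefix='11' (no match yet)
Bit 9: prefix='110' -> emit 'p', reset
Bit 10: prefix='1' (no match yet)
Bit 11: prefix='10' -> emit 'k', reset
Bit 12: prefix='1' (no match yet)
Bit 13: prefix='11' (no match yet)
Bit 14: prefix='111' -> emit 'c', reset
Bit 15: prefix='1' (no match yet)
Bit 16: prefix='11' (no match yet)
Bit 17: prefix='111' -> emit 'c', reset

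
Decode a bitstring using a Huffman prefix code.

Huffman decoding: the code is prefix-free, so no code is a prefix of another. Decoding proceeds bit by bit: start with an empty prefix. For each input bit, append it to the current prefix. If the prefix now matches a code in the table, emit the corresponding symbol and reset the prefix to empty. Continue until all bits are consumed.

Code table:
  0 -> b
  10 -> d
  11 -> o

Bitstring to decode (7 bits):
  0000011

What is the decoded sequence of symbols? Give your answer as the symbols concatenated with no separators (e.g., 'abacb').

Bit 0: prefix='0' -> emit 'b', reset
Bit 1: prefix='0' -> emit 'b', reset
Bit 2: prefix='0' -> emit 'b', reset
Bit 3: prefix='0' -> emit 'b', reset
Bit 4: prefix='0' -> emit 'b', reset
Bit 5: prefix='1' (no match yet)
Bit 6: prefix='11' -> emit 'o', reset

Answer: bbbbbo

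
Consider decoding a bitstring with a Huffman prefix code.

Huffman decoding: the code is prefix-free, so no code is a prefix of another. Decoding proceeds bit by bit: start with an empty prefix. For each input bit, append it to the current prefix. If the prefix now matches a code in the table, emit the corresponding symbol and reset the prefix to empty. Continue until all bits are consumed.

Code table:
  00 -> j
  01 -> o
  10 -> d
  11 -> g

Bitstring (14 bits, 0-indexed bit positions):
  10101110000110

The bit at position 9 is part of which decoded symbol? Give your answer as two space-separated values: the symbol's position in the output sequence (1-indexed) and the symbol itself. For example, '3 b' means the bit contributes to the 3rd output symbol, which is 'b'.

Bit 0: prefix='1' (no match yet)
Bit 1: prefix='10' -> emit 'd', reset
Bit 2: prefix='1' (no match yet)
Bit 3: prefix='10' -> emit 'd', reset
Bit 4: prefix='1' (no match yet)
Bit 5: prefix='11' -> emit 'g', reset
Bit 6: prefix='1' (no match yet)
Bit 7: prefix='10' -> emit 'd', reset
Bit 8: prefix='0' (no match yet)
Bit 9: prefix='00' -> emit 'j', reset
Bit 10: prefix='0' (no match yet)
Bit 11: prefix='01' -> emit 'o', reset
Bit 12: prefix='1' (no match yet)
Bit 13: prefix='10' -> emit 'd', reset

Answer: 5 j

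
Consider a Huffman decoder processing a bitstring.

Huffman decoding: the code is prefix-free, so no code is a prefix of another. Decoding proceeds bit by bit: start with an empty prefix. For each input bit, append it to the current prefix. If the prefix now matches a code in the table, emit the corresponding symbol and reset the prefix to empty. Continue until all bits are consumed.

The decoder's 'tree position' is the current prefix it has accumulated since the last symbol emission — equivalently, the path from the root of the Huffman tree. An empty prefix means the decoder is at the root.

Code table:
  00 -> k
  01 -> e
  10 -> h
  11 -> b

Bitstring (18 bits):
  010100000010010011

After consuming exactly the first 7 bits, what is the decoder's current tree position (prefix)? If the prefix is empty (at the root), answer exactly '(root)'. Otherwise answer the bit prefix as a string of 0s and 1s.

Answer: 0

Derivation:
Bit 0: prefix='0' (no match yet)
Bit 1: prefix='01' -> emit 'e', reset
Bit 2: prefix='0' (no match yet)
Bit 3: prefix='01' -> emit 'e', reset
Bit 4: prefix='0' (no match yet)
Bit 5: prefix='00' -> emit 'k', reset
Bit 6: prefix='0' (no match yet)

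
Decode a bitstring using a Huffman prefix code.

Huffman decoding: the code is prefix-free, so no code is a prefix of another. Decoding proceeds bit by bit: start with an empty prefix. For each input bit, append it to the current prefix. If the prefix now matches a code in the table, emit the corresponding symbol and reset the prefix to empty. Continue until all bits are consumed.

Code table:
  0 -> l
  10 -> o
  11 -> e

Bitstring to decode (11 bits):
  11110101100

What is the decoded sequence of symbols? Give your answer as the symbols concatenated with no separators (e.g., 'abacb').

Bit 0: prefix='1' (no match yet)
Bit 1: prefix='11' -> emit 'e', reset
Bit 2: prefix='1' (no match yet)
Bit 3: prefix='11' -> emit 'e', reset
Bit 4: prefix='0' -> emit 'l', reset
Bit 5: prefix='1' (no match yet)
Bit 6: prefix='10' -> emit 'o', reset
Bit 7: prefix='1' (no match yet)
Bit 8: prefix='11' -> emit 'e', reset
Bit 9: prefix='0' -> emit 'l', reset
Bit 10: prefix='0' -> emit 'l', reset

Answer: eeloell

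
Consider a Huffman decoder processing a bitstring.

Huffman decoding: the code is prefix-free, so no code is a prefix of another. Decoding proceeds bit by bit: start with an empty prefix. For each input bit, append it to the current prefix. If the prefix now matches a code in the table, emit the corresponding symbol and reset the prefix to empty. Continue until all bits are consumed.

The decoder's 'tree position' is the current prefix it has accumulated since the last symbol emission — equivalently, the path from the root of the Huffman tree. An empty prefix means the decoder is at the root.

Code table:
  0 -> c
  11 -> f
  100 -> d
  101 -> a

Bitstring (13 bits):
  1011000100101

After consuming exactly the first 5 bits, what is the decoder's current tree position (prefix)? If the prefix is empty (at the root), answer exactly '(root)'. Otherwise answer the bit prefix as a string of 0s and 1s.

Answer: 10

Derivation:
Bit 0: prefix='1' (no match yet)
Bit 1: prefix='10' (no match yet)
Bit 2: prefix='101' -> emit 'a', reset
Bit 3: prefix='1' (no match yet)
Bit 4: prefix='10' (no match yet)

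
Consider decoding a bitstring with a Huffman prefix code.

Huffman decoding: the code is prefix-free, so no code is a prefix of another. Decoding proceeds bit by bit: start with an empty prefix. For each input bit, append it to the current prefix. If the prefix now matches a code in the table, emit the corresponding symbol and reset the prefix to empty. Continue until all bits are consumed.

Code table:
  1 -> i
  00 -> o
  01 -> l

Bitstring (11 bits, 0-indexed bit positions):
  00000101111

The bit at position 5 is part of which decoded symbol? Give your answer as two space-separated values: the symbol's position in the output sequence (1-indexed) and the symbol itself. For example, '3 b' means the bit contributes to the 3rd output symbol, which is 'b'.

Bit 0: prefix='0' (no match yet)
Bit 1: prefix='00' -> emit 'o', reset
Bit 2: prefix='0' (no match yet)
Bit 3: prefix='00' -> emit 'o', reset
Bit 4: prefix='0' (no match yet)
Bit 5: prefix='01' -> emit 'l', reset
Bit 6: prefix='0' (no match yet)
Bit 7: prefix='01' -> emit 'l', reset
Bit 8: prefix='1' -> emit 'i', reset
Bit 9: prefix='1' -> emit 'i', reset

Answer: 3 l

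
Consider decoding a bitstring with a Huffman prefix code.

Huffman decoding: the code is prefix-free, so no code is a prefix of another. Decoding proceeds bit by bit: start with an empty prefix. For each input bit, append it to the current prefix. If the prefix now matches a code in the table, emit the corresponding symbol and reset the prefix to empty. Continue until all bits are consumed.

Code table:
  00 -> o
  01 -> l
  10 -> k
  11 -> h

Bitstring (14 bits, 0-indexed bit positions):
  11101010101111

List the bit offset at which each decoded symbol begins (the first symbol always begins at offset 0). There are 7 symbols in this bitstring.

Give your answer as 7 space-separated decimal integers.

Answer: 0 2 4 6 8 10 12

Derivation:
Bit 0: prefix='1' (no match yet)
Bit 1: prefix='11' -> emit 'h', reset
Bit 2: prefix='1' (no match yet)
Bit 3: prefix='10' -> emit 'k', reset
Bit 4: prefix='1' (no match yet)
Bit 5: prefix='10' -> emit 'k', reset
Bit 6: prefix='1' (no match yet)
Bit 7: prefix='10' -> emit 'k', reset
Bit 8: prefix='1' (no match yet)
Bit 9: prefix='10' -> emit 'k', reset
Bit 10: prefix='1' (no match yet)
Bit 11: prefix='11' -> emit 'h', reset
Bit 12: prefix='1' (no match yet)
Bit 13: prefix='11' -> emit 'h', reset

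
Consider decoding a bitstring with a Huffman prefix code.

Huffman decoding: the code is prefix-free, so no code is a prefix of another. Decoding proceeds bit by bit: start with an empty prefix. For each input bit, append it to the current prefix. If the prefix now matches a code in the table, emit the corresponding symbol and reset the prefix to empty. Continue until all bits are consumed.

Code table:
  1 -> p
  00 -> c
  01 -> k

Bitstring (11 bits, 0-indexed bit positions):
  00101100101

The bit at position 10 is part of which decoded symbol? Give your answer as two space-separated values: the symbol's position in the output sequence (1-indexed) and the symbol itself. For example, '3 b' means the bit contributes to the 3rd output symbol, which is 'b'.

Bit 0: prefix='0' (no match yet)
Bit 1: prefix='00' -> emit 'c', reset
Bit 2: prefix='1' -> emit 'p', reset
Bit 3: prefix='0' (no match yet)
Bit 4: prefix='01' -> emit 'k', reset
Bit 5: prefix='1' -> emit 'p', reset
Bit 6: prefix='0' (no match yet)
Bit 7: prefix='00' -> emit 'c', reset
Bit 8: prefix='1' -> emit 'p', reset
Bit 9: prefix='0' (no match yet)
Bit 10: prefix='01' -> emit 'k', reset

Answer: 7 k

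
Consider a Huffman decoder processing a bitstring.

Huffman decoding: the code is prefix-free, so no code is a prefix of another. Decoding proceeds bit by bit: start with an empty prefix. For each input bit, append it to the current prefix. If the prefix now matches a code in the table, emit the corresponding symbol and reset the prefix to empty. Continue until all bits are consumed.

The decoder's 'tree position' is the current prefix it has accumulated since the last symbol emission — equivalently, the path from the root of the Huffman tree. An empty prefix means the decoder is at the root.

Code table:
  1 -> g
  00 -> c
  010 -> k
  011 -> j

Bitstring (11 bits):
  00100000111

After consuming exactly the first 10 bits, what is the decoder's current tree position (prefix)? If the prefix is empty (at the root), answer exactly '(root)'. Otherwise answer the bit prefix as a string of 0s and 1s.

Answer: (root)

Derivation:
Bit 0: prefix='0' (no match yet)
Bit 1: prefix='00' -> emit 'c', reset
Bit 2: prefix='1' -> emit 'g', reset
Bit 3: prefix='0' (no match yet)
Bit 4: prefix='00' -> emit 'c', reset
Bit 5: prefix='0' (no match yet)
Bit 6: prefix='00' -> emit 'c', reset
Bit 7: prefix='0' (no match yet)
Bit 8: prefix='01' (no match yet)
Bit 9: prefix='011' -> emit 'j', reset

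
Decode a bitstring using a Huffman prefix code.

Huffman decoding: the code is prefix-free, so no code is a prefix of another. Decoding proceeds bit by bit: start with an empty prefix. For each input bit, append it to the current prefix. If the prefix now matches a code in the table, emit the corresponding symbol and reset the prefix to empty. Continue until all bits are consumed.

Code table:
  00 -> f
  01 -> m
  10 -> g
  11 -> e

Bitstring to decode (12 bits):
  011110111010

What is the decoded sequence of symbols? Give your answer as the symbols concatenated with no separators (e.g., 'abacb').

Bit 0: prefix='0' (no match yet)
Bit 1: prefix='01' -> emit 'm', reset
Bit 2: prefix='1' (no match yet)
Bit 3: prefix='11' -> emit 'e', reset
Bit 4: prefix='1' (no match yet)
Bit 5: prefix='10' -> emit 'g', reset
Bit 6: prefix='1' (no match yet)
Bit 7: prefix='11' -> emit 'e', reset
Bit 8: prefix='1' (no match yet)
Bit 9: prefix='10' -> emit 'g', reset
Bit 10: prefix='1' (no match yet)
Bit 11: prefix='10' -> emit 'g', reset

Answer: megegg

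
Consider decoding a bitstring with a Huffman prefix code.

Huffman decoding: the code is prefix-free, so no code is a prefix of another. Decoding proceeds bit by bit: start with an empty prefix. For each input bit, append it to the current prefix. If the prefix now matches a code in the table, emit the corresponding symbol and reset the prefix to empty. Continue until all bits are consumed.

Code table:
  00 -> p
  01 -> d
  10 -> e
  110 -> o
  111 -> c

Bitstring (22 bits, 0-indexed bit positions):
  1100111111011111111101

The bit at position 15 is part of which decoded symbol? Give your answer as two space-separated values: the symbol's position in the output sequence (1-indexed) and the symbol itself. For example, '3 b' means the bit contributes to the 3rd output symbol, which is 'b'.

Answer: 6 c

Derivation:
Bit 0: prefix='1' (no match yet)
Bit 1: prefix='11' (no match yet)
Bit 2: prefix='110' -> emit 'o', reset
Bit 3: prefix='0' (no match yet)
Bit 4: prefix='01' -> emit 'd', reset
Bit 5: prefix='1' (no match yet)
Bit 6: prefix='11' (no match yet)
Bit 7: prefix='111' -> emit 'c', reset
Bit 8: prefix='1' (no match yet)
Bit 9: prefix='11' (no match yet)
Bit 10: prefix='110' -> emit 'o', reset
Bit 11: prefix='1' (no match yet)
Bit 12: prefix='11' (no match yet)
Bit 13: prefix='111' -> emit 'c', reset
Bit 14: prefix='1' (no match yet)
Bit 15: prefix='11' (no match yet)
Bit 16: prefix='111' -> emit 'c', reset
Bit 17: prefix='1' (no match yet)
Bit 18: prefix='11' (no match yet)
Bit 19: prefix='111' -> emit 'c', reset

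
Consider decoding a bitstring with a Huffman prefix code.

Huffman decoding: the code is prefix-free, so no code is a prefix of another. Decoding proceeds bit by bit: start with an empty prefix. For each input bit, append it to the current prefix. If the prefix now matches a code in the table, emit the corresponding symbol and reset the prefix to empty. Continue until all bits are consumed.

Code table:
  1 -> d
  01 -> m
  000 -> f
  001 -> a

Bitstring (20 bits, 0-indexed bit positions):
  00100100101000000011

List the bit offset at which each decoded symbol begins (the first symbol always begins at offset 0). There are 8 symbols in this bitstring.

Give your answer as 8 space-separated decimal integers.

Bit 0: prefix='0' (no match yet)
Bit 1: prefix='00' (no match yet)
Bit 2: prefix='001' -> emit 'a', reset
Bit 3: prefix='0' (no match yet)
Bit 4: prefix='00' (no match yet)
Bit 5: prefix='001' -> emit 'a', reset
Bit 6: prefix='0' (no match yet)
Bit 7: prefix='00' (no match yet)
Bit 8: prefix='001' -> emit 'a', reset
Bit 9: prefix='0' (no match yet)
Bit 10: prefix='01' -> emit 'm', reset
Bit 11: prefix='0' (no match yet)
Bit 12: prefix='00' (no match yet)
Bit 13: prefix='000' -> emit 'f', reset
Bit 14: prefix='0' (no match yet)
Bit 15: prefix='00' (no match yet)
Bit 16: prefix='000' -> emit 'f', reset
Bit 17: prefix='0' (no match yet)
Bit 18: prefix='01' -> emit 'm', reset
Bit 19: prefix='1' -> emit 'd', reset

Answer: 0 3 6 9 11 14 17 19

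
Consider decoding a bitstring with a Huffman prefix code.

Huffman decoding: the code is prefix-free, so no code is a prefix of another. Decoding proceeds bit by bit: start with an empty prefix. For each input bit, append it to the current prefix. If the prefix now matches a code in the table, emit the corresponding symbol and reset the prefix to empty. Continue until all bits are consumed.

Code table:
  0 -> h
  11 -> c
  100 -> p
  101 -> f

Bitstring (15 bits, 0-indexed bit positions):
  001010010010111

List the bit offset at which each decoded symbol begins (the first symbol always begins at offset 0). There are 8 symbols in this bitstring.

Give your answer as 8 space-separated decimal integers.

Answer: 0 1 2 5 6 7 10 13

Derivation:
Bit 0: prefix='0' -> emit 'h', reset
Bit 1: prefix='0' -> emit 'h', reset
Bit 2: prefix='1' (no match yet)
Bit 3: prefix='10' (no match yet)
Bit 4: prefix='101' -> emit 'f', reset
Bit 5: prefix='0' -> emit 'h', reset
Bit 6: prefix='0' -> emit 'h', reset
Bit 7: prefix='1' (no match yet)
Bit 8: prefix='10' (no match yet)
Bit 9: prefix='100' -> emit 'p', reset
Bit 10: prefix='1' (no match yet)
Bit 11: prefix='10' (no match yet)
Bit 12: prefix='101' -> emit 'f', reset
Bit 13: prefix='1' (no match yet)
Bit 14: prefix='11' -> emit 'c', reset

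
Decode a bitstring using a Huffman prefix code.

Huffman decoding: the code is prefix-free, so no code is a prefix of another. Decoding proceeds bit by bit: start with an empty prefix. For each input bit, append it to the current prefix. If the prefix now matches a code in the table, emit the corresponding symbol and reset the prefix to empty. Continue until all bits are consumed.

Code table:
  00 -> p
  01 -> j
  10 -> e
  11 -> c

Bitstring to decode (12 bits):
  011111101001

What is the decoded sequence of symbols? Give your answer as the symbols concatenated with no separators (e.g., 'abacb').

Answer: jcceej

Derivation:
Bit 0: prefix='0' (no match yet)
Bit 1: prefix='01' -> emit 'j', reset
Bit 2: prefix='1' (no match yet)
Bit 3: prefix='11' -> emit 'c', reset
Bit 4: prefix='1' (no match yet)
Bit 5: prefix='11' -> emit 'c', reset
Bit 6: prefix='1' (no match yet)
Bit 7: prefix='10' -> emit 'e', reset
Bit 8: prefix='1' (no match yet)
Bit 9: prefix='10' -> emit 'e', reset
Bit 10: prefix='0' (no match yet)
Bit 11: prefix='01' -> emit 'j', reset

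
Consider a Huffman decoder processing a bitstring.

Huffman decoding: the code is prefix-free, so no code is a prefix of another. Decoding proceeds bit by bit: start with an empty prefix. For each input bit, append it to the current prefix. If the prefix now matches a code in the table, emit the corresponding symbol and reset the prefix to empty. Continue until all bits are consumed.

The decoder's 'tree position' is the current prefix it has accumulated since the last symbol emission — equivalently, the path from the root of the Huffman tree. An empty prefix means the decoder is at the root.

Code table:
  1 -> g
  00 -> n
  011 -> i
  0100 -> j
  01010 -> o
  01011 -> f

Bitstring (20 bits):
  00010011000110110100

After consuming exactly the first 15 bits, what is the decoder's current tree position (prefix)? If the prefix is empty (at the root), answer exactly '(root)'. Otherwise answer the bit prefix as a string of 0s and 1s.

Bit 0: prefix='0' (no match yet)
Bit 1: prefix='00' -> emit 'n', reset
Bit 2: prefix='0' (no match yet)
Bit 3: prefix='01' (no match yet)
Bit 4: prefix='010' (no match yet)
Bit 5: prefix='0100' -> emit 'j', reset
Bit 6: prefix='1' -> emit 'g', reset
Bit 7: prefix='1' -> emit 'g', reset
Bit 8: prefix='0' (no match yet)
Bit 9: prefix='00' -> emit 'n', reset
Bit 10: prefix='0' (no match yet)
Bit 11: prefix='01' (no match yet)
Bit 12: prefix='011' -> emit 'i', reset
Bit 13: prefix='0' (no match yet)
Bit 14: prefix='01' (no match yet)

Answer: 01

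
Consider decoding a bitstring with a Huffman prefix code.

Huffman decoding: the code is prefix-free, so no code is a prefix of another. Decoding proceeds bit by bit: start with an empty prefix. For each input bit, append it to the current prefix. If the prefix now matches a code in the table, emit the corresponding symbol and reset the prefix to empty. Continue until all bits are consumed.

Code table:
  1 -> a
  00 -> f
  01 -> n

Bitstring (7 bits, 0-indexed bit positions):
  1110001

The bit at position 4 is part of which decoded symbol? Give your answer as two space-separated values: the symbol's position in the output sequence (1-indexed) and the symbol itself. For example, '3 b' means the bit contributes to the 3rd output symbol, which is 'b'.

Answer: 4 f

Derivation:
Bit 0: prefix='1' -> emit 'a', reset
Bit 1: prefix='1' -> emit 'a', reset
Bit 2: prefix='1' -> emit 'a', reset
Bit 3: prefix='0' (no match yet)
Bit 4: prefix='00' -> emit 'f', reset
Bit 5: prefix='0' (no match yet)
Bit 6: prefix='01' -> emit 'n', reset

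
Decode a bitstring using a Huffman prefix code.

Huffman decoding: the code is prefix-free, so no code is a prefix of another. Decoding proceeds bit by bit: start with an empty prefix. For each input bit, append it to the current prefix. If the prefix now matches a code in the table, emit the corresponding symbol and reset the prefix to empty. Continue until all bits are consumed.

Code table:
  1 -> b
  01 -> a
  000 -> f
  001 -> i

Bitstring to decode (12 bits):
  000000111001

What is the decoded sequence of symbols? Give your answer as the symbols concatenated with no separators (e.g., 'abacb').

Bit 0: prefix='0' (no match yet)
Bit 1: prefix='00' (no match yet)
Bit 2: prefix='000' -> emit 'f', reset
Bit 3: prefix='0' (no match yet)
Bit 4: prefix='00' (no match yet)
Bit 5: prefix='000' -> emit 'f', reset
Bit 6: prefix='1' -> emit 'b', reset
Bit 7: prefix='1' -> emit 'b', reset
Bit 8: prefix='1' -> emit 'b', reset
Bit 9: prefix='0' (no match yet)
Bit 10: prefix='00' (no match yet)
Bit 11: prefix='001' -> emit 'i', reset

Answer: ffbbbi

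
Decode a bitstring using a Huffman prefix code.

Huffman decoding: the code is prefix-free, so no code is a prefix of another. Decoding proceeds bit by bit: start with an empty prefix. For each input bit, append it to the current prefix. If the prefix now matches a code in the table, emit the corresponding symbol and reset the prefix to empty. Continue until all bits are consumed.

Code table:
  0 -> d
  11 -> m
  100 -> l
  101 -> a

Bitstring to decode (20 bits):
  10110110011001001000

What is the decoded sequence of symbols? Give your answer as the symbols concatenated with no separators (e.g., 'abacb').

Bit 0: prefix='1' (no match yet)
Bit 1: prefix='10' (no match yet)
Bit 2: prefix='101' -> emit 'a', reset
Bit 3: prefix='1' (no match yet)
Bit 4: prefix='10' (no match yet)
Bit 5: prefix='101' -> emit 'a', reset
Bit 6: prefix='1' (no match yet)
Bit 7: prefix='10' (no match yet)
Bit 8: prefix='100' -> emit 'l', reset
Bit 9: prefix='1' (no match yet)
Bit 10: prefix='11' -> emit 'm', reset
Bit 11: prefix='0' -> emit 'd', reset
Bit 12: prefix='0' -> emit 'd', reset
Bit 13: prefix='1' (no match yet)
Bit 14: prefix='10' (no match yet)
Bit 15: prefix='100' -> emit 'l', reset
Bit 16: prefix='1' (no match yet)
Bit 17: prefix='10' (no match yet)
Bit 18: prefix='100' -> emit 'l', reset
Bit 19: prefix='0' -> emit 'd', reset

Answer: aalmddlld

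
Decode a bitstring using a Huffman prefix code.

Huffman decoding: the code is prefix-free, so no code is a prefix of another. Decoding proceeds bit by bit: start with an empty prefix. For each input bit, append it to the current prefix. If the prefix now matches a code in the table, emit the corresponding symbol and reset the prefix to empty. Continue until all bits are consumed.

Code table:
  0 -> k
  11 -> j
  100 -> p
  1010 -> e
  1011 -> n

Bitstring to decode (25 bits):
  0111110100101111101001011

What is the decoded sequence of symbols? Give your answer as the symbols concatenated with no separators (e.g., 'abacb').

Answer: kjjeknjekn

Derivation:
Bit 0: prefix='0' -> emit 'k', reset
Bit 1: prefix='1' (no match yet)
Bit 2: prefix='11' -> emit 'j', reset
Bit 3: prefix='1' (no match yet)
Bit 4: prefix='11' -> emit 'j', reset
Bit 5: prefix='1' (no match yet)
Bit 6: prefix='10' (no match yet)
Bit 7: prefix='101' (no match yet)
Bit 8: prefix='1010' -> emit 'e', reset
Bit 9: prefix='0' -> emit 'k', reset
Bit 10: prefix='1' (no match yet)
Bit 11: prefix='10' (no match yet)
Bit 12: prefix='101' (no match yet)
Bit 13: prefix='1011' -> emit 'n', reset
Bit 14: prefix='1' (no match yet)
Bit 15: prefix='11' -> emit 'j', reset
Bit 16: prefix='1' (no match yet)
Bit 17: prefix='10' (no match yet)
Bit 18: prefix='101' (no match yet)
Bit 19: prefix='1010' -> emit 'e', reset
Bit 20: prefix='0' -> emit 'k', reset
Bit 21: prefix='1' (no match yet)
Bit 22: prefix='10' (no match yet)
Bit 23: prefix='101' (no match yet)
Bit 24: prefix='1011' -> emit 'n', reset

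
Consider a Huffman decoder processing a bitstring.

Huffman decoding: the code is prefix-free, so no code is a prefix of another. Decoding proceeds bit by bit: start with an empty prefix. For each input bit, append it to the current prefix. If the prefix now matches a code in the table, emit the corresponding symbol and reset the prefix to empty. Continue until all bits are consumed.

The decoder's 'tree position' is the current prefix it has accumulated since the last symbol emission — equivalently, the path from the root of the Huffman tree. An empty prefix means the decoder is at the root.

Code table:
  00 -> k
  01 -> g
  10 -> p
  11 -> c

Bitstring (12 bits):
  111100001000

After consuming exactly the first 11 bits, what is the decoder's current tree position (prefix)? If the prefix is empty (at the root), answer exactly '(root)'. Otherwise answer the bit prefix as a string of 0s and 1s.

Answer: 0

Derivation:
Bit 0: prefix='1' (no match yet)
Bit 1: prefix='11' -> emit 'c', reset
Bit 2: prefix='1' (no match yet)
Bit 3: prefix='11' -> emit 'c', reset
Bit 4: prefix='0' (no match yet)
Bit 5: prefix='00' -> emit 'k', reset
Bit 6: prefix='0' (no match yet)
Bit 7: prefix='00' -> emit 'k', reset
Bit 8: prefix='1' (no match yet)
Bit 9: prefix='10' -> emit 'p', reset
Bit 10: prefix='0' (no match yet)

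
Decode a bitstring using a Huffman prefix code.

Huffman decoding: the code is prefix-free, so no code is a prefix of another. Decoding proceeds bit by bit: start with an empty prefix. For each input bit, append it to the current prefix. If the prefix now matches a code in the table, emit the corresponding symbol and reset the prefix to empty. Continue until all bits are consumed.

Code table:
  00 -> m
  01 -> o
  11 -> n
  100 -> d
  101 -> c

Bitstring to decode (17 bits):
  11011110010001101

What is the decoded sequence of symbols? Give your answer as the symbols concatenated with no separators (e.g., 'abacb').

Answer: nonddoc

Derivation:
Bit 0: prefix='1' (no match yet)
Bit 1: prefix='11' -> emit 'n', reset
Bit 2: prefix='0' (no match yet)
Bit 3: prefix='01' -> emit 'o', reset
Bit 4: prefix='1' (no match yet)
Bit 5: prefix='11' -> emit 'n', reset
Bit 6: prefix='1' (no match yet)
Bit 7: prefix='10' (no match yet)
Bit 8: prefix='100' -> emit 'd', reset
Bit 9: prefix='1' (no match yet)
Bit 10: prefix='10' (no match yet)
Bit 11: prefix='100' -> emit 'd', reset
Bit 12: prefix='0' (no match yet)
Bit 13: prefix='01' -> emit 'o', reset
Bit 14: prefix='1' (no match yet)
Bit 15: prefix='10' (no match yet)
Bit 16: prefix='101' -> emit 'c', reset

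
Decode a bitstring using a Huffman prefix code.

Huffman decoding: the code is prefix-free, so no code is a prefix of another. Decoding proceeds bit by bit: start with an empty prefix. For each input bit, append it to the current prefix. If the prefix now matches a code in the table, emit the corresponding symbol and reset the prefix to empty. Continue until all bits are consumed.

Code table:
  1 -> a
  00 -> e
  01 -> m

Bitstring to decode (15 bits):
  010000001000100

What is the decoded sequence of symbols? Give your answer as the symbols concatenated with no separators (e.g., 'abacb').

Answer: meeeaeme

Derivation:
Bit 0: prefix='0' (no match yet)
Bit 1: prefix='01' -> emit 'm', reset
Bit 2: prefix='0' (no match yet)
Bit 3: prefix='00' -> emit 'e', reset
Bit 4: prefix='0' (no match yet)
Bit 5: prefix='00' -> emit 'e', reset
Bit 6: prefix='0' (no match yet)
Bit 7: prefix='00' -> emit 'e', reset
Bit 8: prefix='1' -> emit 'a', reset
Bit 9: prefix='0' (no match yet)
Bit 10: prefix='00' -> emit 'e', reset
Bit 11: prefix='0' (no match yet)
Bit 12: prefix='01' -> emit 'm', reset
Bit 13: prefix='0' (no match yet)
Bit 14: prefix='00' -> emit 'e', reset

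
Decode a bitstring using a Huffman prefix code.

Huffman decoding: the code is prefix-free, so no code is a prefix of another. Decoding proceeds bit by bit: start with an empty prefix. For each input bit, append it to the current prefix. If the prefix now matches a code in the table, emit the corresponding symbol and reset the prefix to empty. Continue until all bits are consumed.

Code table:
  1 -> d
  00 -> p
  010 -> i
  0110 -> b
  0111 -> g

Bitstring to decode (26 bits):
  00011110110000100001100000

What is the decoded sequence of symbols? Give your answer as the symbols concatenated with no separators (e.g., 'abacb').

Answer: pgdbpipbpp

Derivation:
Bit 0: prefix='0' (no match yet)
Bit 1: prefix='00' -> emit 'p', reset
Bit 2: prefix='0' (no match yet)
Bit 3: prefix='01' (no match yet)
Bit 4: prefix='011' (no match yet)
Bit 5: prefix='0111' -> emit 'g', reset
Bit 6: prefix='1' -> emit 'd', reset
Bit 7: prefix='0' (no match yet)
Bit 8: prefix='01' (no match yet)
Bit 9: prefix='011' (no match yet)
Bit 10: prefix='0110' -> emit 'b', reset
Bit 11: prefix='0' (no match yet)
Bit 12: prefix='00' -> emit 'p', reset
Bit 13: prefix='0' (no match yet)
Bit 14: prefix='01' (no match yet)
Bit 15: prefix='010' -> emit 'i', reset
Bit 16: prefix='0' (no match yet)
Bit 17: prefix='00' -> emit 'p', reset
Bit 18: prefix='0' (no match yet)
Bit 19: prefix='01' (no match yet)
Bit 20: prefix='011' (no match yet)
Bit 21: prefix='0110' -> emit 'b', reset
Bit 22: prefix='0' (no match yet)
Bit 23: prefix='00' -> emit 'p', reset
Bit 24: prefix='0' (no match yet)
Bit 25: prefix='00' -> emit 'p', reset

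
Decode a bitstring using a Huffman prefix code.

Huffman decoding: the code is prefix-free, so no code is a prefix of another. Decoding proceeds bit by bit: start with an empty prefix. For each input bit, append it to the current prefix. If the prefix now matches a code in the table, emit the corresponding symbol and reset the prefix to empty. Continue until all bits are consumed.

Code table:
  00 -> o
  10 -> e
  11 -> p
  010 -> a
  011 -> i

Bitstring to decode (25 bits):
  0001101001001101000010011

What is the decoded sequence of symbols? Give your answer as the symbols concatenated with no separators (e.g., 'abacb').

Bit 0: prefix='0' (no match yet)
Bit 1: prefix='00' -> emit 'o', reset
Bit 2: prefix='0' (no match yet)
Bit 3: prefix='01' (no match yet)
Bit 4: prefix='011' -> emit 'i', reset
Bit 5: prefix='0' (no match yet)
Bit 6: prefix='01' (no match yet)
Bit 7: prefix='010' -> emit 'a', reset
Bit 8: prefix='0' (no match yet)
Bit 9: prefix='01' (no match yet)
Bit 10: prefix='010' -> emit 'a', reset
Bit 11: prefix='0' (no match yet)
Bit 12: prefix='01' (no match yet)
Bit 13: prefix='011' -> emit 'i', reset
Bit 14: prefix='0' (no match yet)
Bit 15: prefix='01' (no match yet)
Bit 16: prefix='010' -> emit 'a', reset
Bit 17: prefix='0' (no match yet)
Bit 18: prefix='00' -> emit 'o', reset
Bit 19: prefix='0' (no match yet)
Bit 20: prefix='01' (no match yet)
Bit 21: prefix='010' -> emit 'a', reset
Bit 22: prefix='0' (no match yet)
Bit 23: prefix='01' (no match yet)
Bit 24: prefix='011' -> emit 'i', reset

Answer: oiaaiaoai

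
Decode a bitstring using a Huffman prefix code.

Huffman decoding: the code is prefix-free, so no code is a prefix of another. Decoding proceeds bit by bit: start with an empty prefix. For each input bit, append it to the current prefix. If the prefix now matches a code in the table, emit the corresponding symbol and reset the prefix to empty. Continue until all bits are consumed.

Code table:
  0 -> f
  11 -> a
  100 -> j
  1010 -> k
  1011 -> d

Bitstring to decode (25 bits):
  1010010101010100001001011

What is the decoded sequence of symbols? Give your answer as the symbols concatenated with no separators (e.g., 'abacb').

Answer: kfkkjffjd

Derivation:
Bit 0: prefix='1' (no match yet)
Bit 1: prefix='10' (no match yet)
Bit 2: prefix='101' (no match yet)
Bit 3: prefix='1010' -> emit 'k', reset
Bit 4: prefix='0' -> emit 'f', reset
Bit 5: prefix='1' (no match yet)
Bit 6: prefix='10' (no match yet)
Bit 7: prefix='101' (no match yet)
Bit 8: prefix='1010' -> emit 'k', reset
Bit 9: prefix='1' (no match yet)
Bit 10: prefix='10' (no match yet)
Bit 11: prefix='101' (no match yet)
Bit 12: prefix='1010' -> emit 'k', reset
Bit 13: prefix='1' (no match yet)
Bit 14: prefix='10' (no match yet)
Bit 15: prefix='100' -> emit 'j', reset
Bit 16: prefix='0' -> emit 'f', reset
Bit 17: prefix='0' -> emit 'f', reset
Bit 18: prefix='1' (no match yet)
Bit 19: prefix='10' (no match yet)
Bit 20: prefix='100' -> emit 'j', reset
Bit 21: prefix='1' (no match yet)
Bit 22: prefix='10' (no match yet)
Bit 23: prefix='101' (no match yet)
Bit 24: prefix='1011' -> emit 'd', reset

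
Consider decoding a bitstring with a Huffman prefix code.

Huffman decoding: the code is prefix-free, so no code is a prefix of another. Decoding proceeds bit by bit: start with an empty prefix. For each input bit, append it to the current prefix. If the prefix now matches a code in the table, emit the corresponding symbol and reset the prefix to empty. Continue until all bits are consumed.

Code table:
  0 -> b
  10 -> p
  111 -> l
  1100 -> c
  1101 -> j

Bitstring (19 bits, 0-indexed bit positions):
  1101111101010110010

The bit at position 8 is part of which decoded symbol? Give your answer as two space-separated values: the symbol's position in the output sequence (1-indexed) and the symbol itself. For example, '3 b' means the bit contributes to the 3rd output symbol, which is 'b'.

Bit 0: prefix='1' (no match yet)
Bit 1: prefix='11' (no match yet)
Bit 2: prefix='110' (no match yet)
Bit 3: prefix='1101' -> emit 'j', reset
Bit 4: prefix='1' (no match yet)
Bit 5: prefix='11' (no match yet)
Bit 6: prefix='111' -> emit 'l', reset
Bit 7: prefix='1' (no match yet)
Bit 8: prefix='10' -> emit 'p', reset
Bit 9: prefix='1' (no match yet)
Bit 10: prefix='10' -> emit 'p', reset
Bit 11: prefix='1' (no match yet)
Bit 12: prefix='10' -> emit 'p', reset

Answer: 3 p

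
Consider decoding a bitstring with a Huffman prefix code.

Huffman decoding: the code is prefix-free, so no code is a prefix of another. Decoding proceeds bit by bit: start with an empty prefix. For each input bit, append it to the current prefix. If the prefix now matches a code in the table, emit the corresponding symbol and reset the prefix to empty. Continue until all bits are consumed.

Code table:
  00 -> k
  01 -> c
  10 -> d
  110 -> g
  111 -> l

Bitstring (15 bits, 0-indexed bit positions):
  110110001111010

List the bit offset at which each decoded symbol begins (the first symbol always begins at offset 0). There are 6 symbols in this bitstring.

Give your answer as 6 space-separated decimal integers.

Answer: 0 3 6 8 11 13

Derivation:
Bit 0: prefix='1' (no match yet)
Bit 1: prefix='11' (no match yet)
Bit 2: prefix='110' -> emit 'g', reset
Bit 3: prefix='1' (no match yet)
Bit 4: prefix='11' (no match yet)
Bit 5: prefix='110' -> emit 'g', reset
Bit 6: prefix='0' (no match yet)
Bit 7: prefix='00' -> emit 'k', reset
Bit 8: prefix='1' (no match yet)
Bit 9: prefix='11' (no match yet)
Bit 10: prefix='111' -> emit 'l', reset
Bit 11: prefix='1' (no match yet)
Bit 12: prefix='10' -> emit 'd', reset
Bit 13: prefix='1' (no match yet)
Bit 14: prefix='10' -> emit 'd', reset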